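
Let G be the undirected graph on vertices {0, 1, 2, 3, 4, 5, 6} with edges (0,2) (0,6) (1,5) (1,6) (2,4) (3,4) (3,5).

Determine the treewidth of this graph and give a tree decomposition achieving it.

Treewidth 2.
One such decomposition:
Bags: B1 = {0, 2, 6}  B2 = {2, 4, 6}  B3 = {3, 4, 6}  B4 = {3, 5, 6}  B5 = {1, 5, 6}
Tree: B1–B2, B2–B3, B3–B4, B4–B5

Each bag holds 3 vertices, so the decomposition has width 2, which upper-bounds the treewidth. For the lower bound, G contains the cycle 6–0–2–4–3–5–1–6, so G is not a forest; only forests have treewidth ≤ 1, hence tw(G) ≥ 2. Combining the bounds, tw(G) = 2.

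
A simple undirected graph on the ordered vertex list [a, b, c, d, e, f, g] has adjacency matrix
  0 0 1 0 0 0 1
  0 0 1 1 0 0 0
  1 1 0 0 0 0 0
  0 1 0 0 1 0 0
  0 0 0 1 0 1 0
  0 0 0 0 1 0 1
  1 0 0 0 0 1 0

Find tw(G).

2

A width-2 tree decomposition is:
Bags: B1 = {b, d, e}  B2 = {b, e, f}  B3 = {b, f, g}  B4 = {a, b, g}  B5 = {a, b, c}
Tree: B1–B2, B2–B3, B3–B4, B4–B5
Each bag holds 3 vertices, so the decomposition has width 2, which upper-bounds the treewidth. The edges b–d–e–f–g–a–c–b form a cycle, so G is not a tree and its treewidth is at least 2. Therefore the treewidth is 2.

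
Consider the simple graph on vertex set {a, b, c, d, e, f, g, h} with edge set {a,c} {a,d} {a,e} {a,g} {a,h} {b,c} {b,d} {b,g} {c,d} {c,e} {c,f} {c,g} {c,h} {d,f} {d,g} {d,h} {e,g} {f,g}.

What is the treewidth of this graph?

A width-3 tree decomposition is:
Bags: B1 = {a, c, d, g}  B2 = {b, c, d, g}  B3 = {a, c, e, g}  B4 = {c, d, f, g}  B5 = {a, c, d, h}
Tree: B1–B2, B1–B3, B2–B4, B1–B5
Every bag has size at most 4, so the width is 4 − 1 = 3 and tw(G) ≤ 3. On the other hand G contains the 4-clique {c, d, f, g}. A clique must lie in a single bag of any decomposition, so no decomposition can have width below 3. Hence tw(G) = 3 exactly.

3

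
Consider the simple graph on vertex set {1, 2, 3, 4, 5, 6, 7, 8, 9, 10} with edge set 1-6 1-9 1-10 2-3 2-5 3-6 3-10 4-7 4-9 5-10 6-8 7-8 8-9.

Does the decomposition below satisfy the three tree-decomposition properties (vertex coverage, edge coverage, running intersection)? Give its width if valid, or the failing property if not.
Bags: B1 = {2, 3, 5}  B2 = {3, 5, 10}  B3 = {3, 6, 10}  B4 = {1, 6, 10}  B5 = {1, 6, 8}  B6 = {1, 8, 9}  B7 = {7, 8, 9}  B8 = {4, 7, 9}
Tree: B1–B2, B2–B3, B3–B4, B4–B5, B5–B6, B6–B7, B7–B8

Yes; width 2.

Checking the three conditions: (i) the bags cover all of {1, 2, 3, 4, 5, 6, 7, 8, 9, 10}; (ii) for each edge, some bag contains both endpoints; (iii) the bags containing any fixed vertex form a subtree. All hold, so the decomposition is valid with width 3 − 1 = 2.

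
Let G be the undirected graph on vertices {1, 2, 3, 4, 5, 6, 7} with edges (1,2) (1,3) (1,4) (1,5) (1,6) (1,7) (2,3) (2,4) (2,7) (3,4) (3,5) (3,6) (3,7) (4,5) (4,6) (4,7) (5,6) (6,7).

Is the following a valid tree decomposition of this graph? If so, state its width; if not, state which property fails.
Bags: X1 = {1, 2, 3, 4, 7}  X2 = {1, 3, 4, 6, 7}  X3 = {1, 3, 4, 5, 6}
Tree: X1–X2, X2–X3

Yes; width 4.

Every vertex of G appears in some bag (union = {1, 2, 3, 4, 5, 6, 7}); every edge is covered by a bag; and for each vertex v the set of bags containing v is connected in the bag tree. The decomposition is therefore valid. The largest bag has 5 vertices, so the width is 4.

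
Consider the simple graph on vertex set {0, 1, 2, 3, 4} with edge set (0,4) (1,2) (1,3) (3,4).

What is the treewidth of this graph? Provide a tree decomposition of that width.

Each bag holds 2 vertices, so the decomposition has width 1, which upper-bounds the treewidth. Since G has at least one edge (e.g. 2–1), it is not an edgeless graph, so tw(G) ≥ 1. Hence tw(G) = 1 exactly.

Treewidth 1.
Bags: B1 = {1, 2}  B2 = {1, 3}  B3 = {3, 4}  B4 = {0, 4}
Tree: B1–B2, B2–B3, B3–B4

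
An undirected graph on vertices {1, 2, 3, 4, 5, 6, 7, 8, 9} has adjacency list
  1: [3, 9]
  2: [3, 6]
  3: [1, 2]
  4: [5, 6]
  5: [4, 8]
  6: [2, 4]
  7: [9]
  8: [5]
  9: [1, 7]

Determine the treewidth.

A width-1 tree decomposition is:
Bags: B1 = {7, 9}  B2 = {1, 9}  B3 = {1, 3}  B4 = {2, 3}  B5 = {2, 6}  B6 = {4, 6}  B7 = {4, 5}  B8 = {5, 8}
Tree: B1–B2, B2–B3, B3–B4, B4–B5, B5–B6, B6–B7, B7–B8
The largest bag has 2 vertices, giving width 1; this decomposition certifies tw(G) ≤ 1. Since G has at least one edge (e.g. 7–9), it is not an edgeless graph, so tw(G) ≥ 1. Combining the bounds, tw(G) = 1.

1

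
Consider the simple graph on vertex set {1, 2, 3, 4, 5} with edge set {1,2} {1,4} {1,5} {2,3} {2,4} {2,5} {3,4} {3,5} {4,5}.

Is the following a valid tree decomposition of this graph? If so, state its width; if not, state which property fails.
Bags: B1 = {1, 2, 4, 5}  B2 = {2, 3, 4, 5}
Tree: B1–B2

Checking the three conditions: (i) the bags cover all of {1, 2, 3, 4, 5}; (ii) for each edge, some bag contains both endpoints; (iii) the bags containing any fixed vertex form a subtree. All hold, so the decomposition is valid with width 4 − 1 = 3.

Yes; width 3.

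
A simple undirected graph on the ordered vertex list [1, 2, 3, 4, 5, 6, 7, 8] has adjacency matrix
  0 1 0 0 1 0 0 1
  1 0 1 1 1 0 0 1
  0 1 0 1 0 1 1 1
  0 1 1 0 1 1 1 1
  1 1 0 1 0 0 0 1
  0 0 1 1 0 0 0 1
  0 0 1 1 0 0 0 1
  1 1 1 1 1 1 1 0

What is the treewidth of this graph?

A width-3 tree decomposition is:
Bags: B1 = {2, 3, 4, 8}  B2 = {3, 4, 6, 8}  B3 = {2, 4, 5, 8}  B4 = {3, 4, 7, 8}  B5 = {1, 2, 5, 8}
Tree: B1–B2, B1–B3, B2–B4, B3–B5
The largest bag has 4 vertices, giving width 3; this decomposition certifies tw(G) ≤ 3. For the lower bound, the 4 vertices {1, 2, 5, 8} are pairwise adjacent, and any tree decomposition puts a clique entirely inside one bag — forcing width ≥ 3. Hence tw(G) = 3 exactly.

3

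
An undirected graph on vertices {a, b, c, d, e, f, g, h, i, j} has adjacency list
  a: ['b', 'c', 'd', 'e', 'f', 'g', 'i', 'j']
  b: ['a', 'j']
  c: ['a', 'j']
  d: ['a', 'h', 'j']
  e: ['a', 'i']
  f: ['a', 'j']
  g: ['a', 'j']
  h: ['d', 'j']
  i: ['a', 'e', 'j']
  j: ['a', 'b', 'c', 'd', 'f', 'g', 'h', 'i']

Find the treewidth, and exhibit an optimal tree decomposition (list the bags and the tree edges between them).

Each bag holds 3 vertices, so the decomposition has width 2, which upper-bounds the treewidth. On the other hand G contains the 3-clique {d, h, j}. A clique must lie in a single bag of any decomposition, so no decomposition can have width below 2. Therefore the treewidth is 2.

Treewidth 2.
One such decomposition:
Bags: B1 = {a, g, j}  B2 = {a, f, j}  B3 = {a, d, j}  B4 = {a, b, j}  B5 = {d, h, j}  B6 = {a, c, j}  B7 = {a, i, j}  B8 = {a, e, i}
Tree: B1–B2, B2–B3, B2–B4, B3–B5, B4–B6, B6–B7, B7–B8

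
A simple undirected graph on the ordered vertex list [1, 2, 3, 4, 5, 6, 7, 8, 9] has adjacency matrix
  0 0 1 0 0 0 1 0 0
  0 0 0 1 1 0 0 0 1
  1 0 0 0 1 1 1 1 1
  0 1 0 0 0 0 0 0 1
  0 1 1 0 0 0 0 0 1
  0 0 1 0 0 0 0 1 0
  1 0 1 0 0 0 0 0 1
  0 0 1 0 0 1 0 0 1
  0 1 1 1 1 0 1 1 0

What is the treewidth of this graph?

A width-2 tree decomposition is:
Bags: B1 = {3, 7, 9}  B2 = {3, 8, 9}  B3 = {3, 5, 9}  B4 = {1, 3, 7}  B5 = {2, 5, 9}  B6 = {2, 4, 9}  B7 = {3, 6, 8}
Tree: B1–B2, B2–B3, B1–B4, B3–B5, B5–B6, B2–B7
Every bag has size at most 3, so the width is 3 − 1 = 2 and tw(G) ≤ 2. On the other hand G contains the 3-clique {2, 4, 9}. A clique must lie in a single bag of any decomposition, so no decomposition can have width below 2. Therefore the treewidth is 2.

2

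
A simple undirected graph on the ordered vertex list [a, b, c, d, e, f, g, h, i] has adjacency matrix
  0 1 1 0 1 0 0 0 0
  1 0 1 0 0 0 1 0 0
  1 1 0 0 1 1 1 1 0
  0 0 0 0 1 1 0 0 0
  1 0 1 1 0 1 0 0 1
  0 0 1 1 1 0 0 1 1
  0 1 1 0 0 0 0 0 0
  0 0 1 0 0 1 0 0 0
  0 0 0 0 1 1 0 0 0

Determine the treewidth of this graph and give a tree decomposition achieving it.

Treewidth 2.
One such decomposition:
Bags: B1 = {a, b, c}  B2 = {a, c, e}  B3 = {c, e, f}  B4 = {c, f, h}  B5 = {b, c, g}  B6 = {d, e, f}  B7 = {e, f, i}
Tree: B1–B2, B2–B3, B3–B4, B1–B5, B3–B6, B3–B7

Every bag has size at most 3, so the width is 3 − 1 = 2 and tw(G) ≤ 2. Conversely, {d, e, f} is a clique of size 3, and the vertices of any clique must share a bag in every tree decomposition; so some bag has ≥ 3 vertices and tw(G) ≥ 2. Therefore the treewidth is 2.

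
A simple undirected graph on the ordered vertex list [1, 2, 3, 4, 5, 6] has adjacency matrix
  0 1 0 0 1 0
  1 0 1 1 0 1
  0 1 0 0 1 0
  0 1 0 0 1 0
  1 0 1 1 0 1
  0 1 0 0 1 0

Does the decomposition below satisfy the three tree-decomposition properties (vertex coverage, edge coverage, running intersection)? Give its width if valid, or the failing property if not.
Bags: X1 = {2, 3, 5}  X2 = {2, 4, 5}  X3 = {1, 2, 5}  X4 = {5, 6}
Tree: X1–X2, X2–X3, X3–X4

No — edge (2,6) lies in no bag.

A tree decomposition must satisfy three properties: every vertex lies in some bag; for every edge, both endpoints lie together in some bag; and for every vertex, the bags containing it form a connected subtree. Here edge (2,6) lies in no bag, so the decomposition is invalid.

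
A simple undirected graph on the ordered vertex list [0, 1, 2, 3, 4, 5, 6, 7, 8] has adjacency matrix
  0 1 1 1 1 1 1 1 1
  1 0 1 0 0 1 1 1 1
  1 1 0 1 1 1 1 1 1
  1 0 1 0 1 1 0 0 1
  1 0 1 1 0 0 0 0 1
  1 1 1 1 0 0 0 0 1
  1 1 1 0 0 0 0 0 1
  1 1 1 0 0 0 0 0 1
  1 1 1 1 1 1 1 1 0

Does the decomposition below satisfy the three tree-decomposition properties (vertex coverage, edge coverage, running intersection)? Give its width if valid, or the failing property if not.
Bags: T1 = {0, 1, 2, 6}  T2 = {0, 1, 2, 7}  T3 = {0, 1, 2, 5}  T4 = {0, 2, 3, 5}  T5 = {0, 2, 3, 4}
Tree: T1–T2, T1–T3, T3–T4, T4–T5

No — vertex 8 appears in no bag.

A tree decomposition must satisfy three properties: every vertex lies in some bag; for every edge, both endpoints lie together in some bag; and for every vertex, the bags containing it form a connected subtree. Here vertex 8 appears in no bag, so the decomposition is invalid.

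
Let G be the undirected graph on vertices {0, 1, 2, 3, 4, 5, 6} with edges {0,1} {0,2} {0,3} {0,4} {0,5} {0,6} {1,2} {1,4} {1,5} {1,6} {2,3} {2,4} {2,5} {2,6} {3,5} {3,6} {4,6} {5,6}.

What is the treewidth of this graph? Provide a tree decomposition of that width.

The largest bag has 5 vertices, giving width 4; this decomposition certifies tw(G) ≤ 4. On the other hand G contains the 5-clique {0, 1, 2, 4, 6}. A clique must lie in a single bag of any decomposition, so no decomposition can have width below 4. Therefore the treewidth is 4.

Treewidth 4.
One optimal decomposition is:
Bags: B1 = {0, 1, 2, 5, 6}  B2 = {0, 2, 3, 5, 6}  B3 = {0, 1, 2, 4, 6}
Tree: B1–B2, B1–B3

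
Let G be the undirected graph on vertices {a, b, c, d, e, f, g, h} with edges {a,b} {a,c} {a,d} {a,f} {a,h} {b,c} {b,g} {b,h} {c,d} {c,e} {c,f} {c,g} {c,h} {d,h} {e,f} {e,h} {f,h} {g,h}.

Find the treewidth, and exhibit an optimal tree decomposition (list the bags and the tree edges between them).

Treewidth 3.
One optimal decomposition is:
Bags: B1 = {a, c, d, h}  B2 = {a, b, c, h}  B3 = {b, c, g, h}  B4 = {a, c, f, h}  B5 = {c, e, f, h}
Tree: B1–B2, B2–B3, B2–B4, B4–B5

Each bag holds 4 vertices, so the decomposition has width 3, which upper-bounds the treewidth. On the other hand G contains the 4-clique {b, c, g, h}. A clique must lie in a single bag of any decomposition, so no decomposition can have width below 3. Therefore the treewidth is 3.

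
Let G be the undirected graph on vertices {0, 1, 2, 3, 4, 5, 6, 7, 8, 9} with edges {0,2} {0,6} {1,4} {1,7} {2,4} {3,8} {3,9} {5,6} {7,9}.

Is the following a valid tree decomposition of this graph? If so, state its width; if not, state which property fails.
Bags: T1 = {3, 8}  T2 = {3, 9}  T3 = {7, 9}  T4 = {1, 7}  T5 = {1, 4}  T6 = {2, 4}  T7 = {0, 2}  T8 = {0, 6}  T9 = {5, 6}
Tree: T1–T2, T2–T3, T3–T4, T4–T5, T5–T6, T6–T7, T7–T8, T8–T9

Yes; width 1.

Every vertex of G appears in some bag (union = {0, 1, 2, 3, 4, 5, 6, 7, 8, 9}); every edge is covered by a bag; and for each vertex v the set of bags containing v is connected in the bag tree. The decomposition is therefore valid. The largest bag has 2 vertices, so the width is 1.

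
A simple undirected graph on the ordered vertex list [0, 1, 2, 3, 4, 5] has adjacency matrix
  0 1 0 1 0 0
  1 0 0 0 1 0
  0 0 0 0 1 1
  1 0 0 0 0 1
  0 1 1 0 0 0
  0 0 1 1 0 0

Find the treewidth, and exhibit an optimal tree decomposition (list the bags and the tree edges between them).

Every bag has size at most 3, so the width is 3 − 1 = 2 and tw(G) ≤ 2. The edges 2–5–3–0–1–4–2 form a cycle, so G is not a tree and its treewidth is at least 2. Therefore the treewidth is 2.

Treewidth 2.
One such decomposition:
Bags: B1 = {2, 3, 5}  B2 = {0, 2, 3}  B3 = {0, 1, 2}  B4 = {1, 2, 4}
Tree: B1–B2, B2–B3, B3–B4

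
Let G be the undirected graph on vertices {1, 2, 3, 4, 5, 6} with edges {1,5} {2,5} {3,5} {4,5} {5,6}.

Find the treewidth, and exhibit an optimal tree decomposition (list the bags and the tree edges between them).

Each bag holds 2 vertices, so the decomposition has width 1, which upper-bounds the treewidth. Since G has at least one edge (e.g. 5–4), it is not an edgeless graph, so tw(G) ≥ 1. The upper and lower bounds meet at 1, so that is the treewidth.

Treewidth 1.
Bags: B1 = {4, 5}  B2 = {1, 5}  B3 = {5, 6}  B4 = {2, 5}  B5 = {3, 5}
Tree: B1–B2, B2–B3, B2–B4, B1–B5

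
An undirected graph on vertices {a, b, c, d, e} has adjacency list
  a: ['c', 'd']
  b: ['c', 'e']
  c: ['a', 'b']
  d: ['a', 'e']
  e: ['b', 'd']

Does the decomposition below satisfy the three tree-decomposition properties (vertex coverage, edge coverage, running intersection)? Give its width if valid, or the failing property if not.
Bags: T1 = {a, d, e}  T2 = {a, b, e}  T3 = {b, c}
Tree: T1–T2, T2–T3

A tree decomposition must satisfy three properties: every vertex lies in some bag; for every edge, both endpoints lie together in some bag; and for every vertex, the bags containing it form a connected subtree. Here edge (a,c) lies in no bag, so the decomposition is invalid.

No — edge (a,c) lies in no bag.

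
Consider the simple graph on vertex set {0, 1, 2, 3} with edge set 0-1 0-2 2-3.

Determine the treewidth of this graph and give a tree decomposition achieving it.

Treewidth 1.
One such decomposition:
Bags: B1 = {2, 3}  B2 = {0, 2}  B3 = {0, 1}
Tree: B1–B2, B2–B3

Every bag has size at most 2, so the width is 2 − 1 = 1 and tw(G) ≤ 1. Since G has at least one edge (e.g. 3–2), it is not an edgeless graph, so tw(G) ≥ 1. The upper and lower bounds meet at 1, so that is the treewidth.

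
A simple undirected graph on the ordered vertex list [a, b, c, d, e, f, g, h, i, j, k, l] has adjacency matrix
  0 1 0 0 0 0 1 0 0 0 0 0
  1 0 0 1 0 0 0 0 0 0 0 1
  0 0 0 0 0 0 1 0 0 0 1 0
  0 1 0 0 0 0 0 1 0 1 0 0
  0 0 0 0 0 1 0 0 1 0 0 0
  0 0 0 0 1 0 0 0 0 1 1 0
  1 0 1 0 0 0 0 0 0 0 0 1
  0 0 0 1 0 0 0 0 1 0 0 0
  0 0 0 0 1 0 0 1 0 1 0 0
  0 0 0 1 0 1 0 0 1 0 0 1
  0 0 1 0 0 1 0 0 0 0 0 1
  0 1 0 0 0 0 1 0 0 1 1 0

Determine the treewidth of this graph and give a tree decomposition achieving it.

Treewidth 3.
One optimal decomposition is:
Bags: B1 = {a, c, g, k}  B2 = {a, g, k, l}  B3 = {a, b, k, l}  B4 = {b, f, k, l}  B5 = {b, f, j, l}  B6 = {b, d, f, j}  B7 = {d, e, f, j}  B8 = {d, e, i, j}  B9 = {d, e, h, i}
Tree: B1–B2, B2–B3, B3–B4, B4–B5, B5–B6, B6–B7, B7–B8, B8–B9

Every bag has size at most 4, so the width is 4 − 1 = 3 and tw(G) ≤ 3. For the lower bound: the 4 vertex sets {a,c,g}, {k}, {l}, {b,d,f,j} are disjoint, each induces a connected subgraph, and every pair is joined by at least one edge of G. Contracting each set to a single vertex therefore yields K_{4} as a minor, and since treewidth is minor-monotone, tw(G) ≥ tw(K_{4}) = 3. Combining the bounds, tw(G) = 3.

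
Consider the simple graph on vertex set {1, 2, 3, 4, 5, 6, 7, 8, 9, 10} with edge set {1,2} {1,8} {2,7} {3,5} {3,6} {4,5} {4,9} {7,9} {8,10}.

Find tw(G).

1

A width-1 tree decomposition is:
Bags: B1 = {8, 10}  B2 = {1, 8}  B3 = {1, 2}  B4 = {2, 7}  B5 = {7, 9}  B6 = {4, 9}  B7 = {4, 5}  B8 = {3, 5}  B9 = {3, 6}
Tree: B1–B2, B2–B3, B3–B4, B4–B5, B5–B6, B6–B7, B7–B8, B8–B9
The largest bag has 2 vertices, giving width 1; this decomposition certifies tw(G) ≤ 1. Since G has at least one edge (e.g. 10–8), it is not an edgeless graph, so tw(G) ≥ 1. Combining the bounds, tw(G) = 1.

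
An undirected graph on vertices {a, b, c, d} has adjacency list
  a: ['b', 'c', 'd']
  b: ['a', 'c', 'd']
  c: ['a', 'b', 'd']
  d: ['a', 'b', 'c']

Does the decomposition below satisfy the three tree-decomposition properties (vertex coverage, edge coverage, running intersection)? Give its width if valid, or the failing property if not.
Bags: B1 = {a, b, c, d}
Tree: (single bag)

Yes; width 3.

Every vertex of G appears in some bag (union = {a, b, c, d}); every edge is covered by a bag; and for each vertex v the set of bags containing v is connected in the bag tree. The decomposition is therefore valid. The largest bag has 4 vertices, so the width is 3.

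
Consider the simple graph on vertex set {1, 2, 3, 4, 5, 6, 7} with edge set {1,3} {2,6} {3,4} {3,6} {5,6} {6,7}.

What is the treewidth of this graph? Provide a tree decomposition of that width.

Treewidth 1.
One such decomposition:
Bags: B1 = {2, 6}  B2 = {6, 7}  B3 = {3, 6}  B4 = {3, 4}  B5 = {5, 6}  B6 = {1, 3}
Tree: B1–B2, B1–B3, B3–B4, B2–B5, B3–B6

The largest bag has 2 vertices, giving width 1; this decomposition certifies tw(G) ≤ 1. Any graph with an edge has treewidth ≥ 1, and G has the edge 2–6. Combining the bounds, tw(G) = 1.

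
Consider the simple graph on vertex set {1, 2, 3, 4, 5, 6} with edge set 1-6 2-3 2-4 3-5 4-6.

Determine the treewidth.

A width-1 tree decomposition is:
Bags: B1 = {1, 6}  B2 = {4, 6}  B3 = {2, 4}  B4 = {2, 3}  B5 = {3, 5}
Tree: B1–B2, B2–B3, B3–B4, B4–B5
The largest bag has 2 vertices, giving width 1; this decomposition certifies tw(G) ≤ 1. Since G has at least one edge (e.g. 1–6), it is not an edgeless graph, so tw(G) ≥ 1. The upper and lower bounds meet at 1, so that is the treewidth.

1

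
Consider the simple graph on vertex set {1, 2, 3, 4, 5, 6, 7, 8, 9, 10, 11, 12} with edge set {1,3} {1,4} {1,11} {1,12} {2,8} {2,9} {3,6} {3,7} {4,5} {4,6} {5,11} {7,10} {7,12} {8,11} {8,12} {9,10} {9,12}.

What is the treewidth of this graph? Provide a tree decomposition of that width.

Every bag has size at most 4, so the width is 4 − 1 = 3 and tw(G) ≤ 3. For the lower bound: the 4 vertex sets {4,5,6}, {3}, {1}, {7,8,11,12} are disjoint, each induces a connected subgraph, and every pair is joined by at least one edge of G. Contracting each set to a single vertex therefore yields K_{4} as a minor, and since treewidth is minor-monotone, tw(G) ≥ tw(K_{4}) = 3. Combining the bounds, tw(G) = 3.

Treewidth 3.
One such decomposition:
Bags: B1 = {3, 4, 5, 6}  B2 = {1, 3, 4, 5}  B3 = {1, 3, 5, 11}  B4 = {1, 3, 7, 11}  B5 = {1, 7, 11, 12}  B6 = {7, 8, 11, 12}  B7 = {7, 8, 10, 12}  B8 = {8, 9, 10, 12}  B9 = {2, 8, 9, 10}
Tree: B1–B2, B2–B3, B3–B4, B4–B5, B5–B6, B6–B7, B7–B8, B8–B9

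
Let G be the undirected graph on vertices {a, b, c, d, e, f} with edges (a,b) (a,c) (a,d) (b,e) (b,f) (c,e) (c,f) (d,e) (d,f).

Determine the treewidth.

A width-3 tree decomposition is:
Bags: B1 = {a, d, e, f}  B2 = {a, c, e, f}  B3 = {a, b, e, f}
Tree: B1–B2, B2–B3
The largest bag has 4 vertices, giving width 3; this decomposition certifies tw(G) ≤ 3. For the lower bound: the 4 vertex sets {d,e}, {a,c}, {f}, {b} are disjoint, each induces a connected subgraph, and every pair is joined by at least one edge of G. Contracting each set to a single vertex therefore yields K_{4} as a minor, and since treewidth is minor-monotone, tw(G) ≥ tw(K_{4}) = 3. Hence tw(G) = 3 exactly.

3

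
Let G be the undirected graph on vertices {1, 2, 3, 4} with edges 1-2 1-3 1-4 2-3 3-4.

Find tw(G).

A width-2 tree decomposition is:
Bags: B1 = {1, 3, 4}  B2 = {1, 2, 3}
Tree: B1–B2
Every bag has size at most 3, so the width is 3 − 1 = 2 and tw(G) ≤ 2. For the lower bound, the 3 vertices {1, 2, 3} are pairwise adjacent, and any tree decomposition puts a clique entirely inside one bag — forcing width ≥ 2. Therefore the treewidth is 2.

2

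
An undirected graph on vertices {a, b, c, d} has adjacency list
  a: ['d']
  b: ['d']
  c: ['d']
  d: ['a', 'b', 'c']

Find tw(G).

A width-1 tree decomposition is:
Bags: B1 = {b, d}  B2 = {a, d}  B3 = {c, d}
Tree: B1–B2, B1–B3
Every bag has size at most 2, so the width is 2 − 1 = 1 and tw(G) ≤ 1. G has an edge, so its treewidth is at least 1. Combining the bounds, tw(G) = 1.

1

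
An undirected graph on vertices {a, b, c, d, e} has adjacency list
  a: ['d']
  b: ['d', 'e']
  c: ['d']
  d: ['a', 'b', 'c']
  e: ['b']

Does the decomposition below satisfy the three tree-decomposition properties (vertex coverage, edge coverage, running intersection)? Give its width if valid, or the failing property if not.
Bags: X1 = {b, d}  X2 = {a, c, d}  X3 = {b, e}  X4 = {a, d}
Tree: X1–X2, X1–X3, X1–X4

No — bags containing vertex a are not connected in the tree.

A tree decomposition must satisfy three properties: every vertex lies in some bag; for every edge, both endpoints lie together in some bag; and for every vertex, the bags containing it form a connected subtree. Here bags containing vertex a are not connected in the tree, so the decomposition is invalid.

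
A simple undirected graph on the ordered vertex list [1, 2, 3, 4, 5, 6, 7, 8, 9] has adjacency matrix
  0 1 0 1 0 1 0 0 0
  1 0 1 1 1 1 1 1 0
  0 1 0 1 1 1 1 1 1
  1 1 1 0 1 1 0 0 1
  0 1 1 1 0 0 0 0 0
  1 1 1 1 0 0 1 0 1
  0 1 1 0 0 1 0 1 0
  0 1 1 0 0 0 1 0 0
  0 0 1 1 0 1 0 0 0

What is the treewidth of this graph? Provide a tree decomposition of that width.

Treewidth 3.
Bags: B1 = {1, 2, 4, 6}  B2 = {2, 3, 4, 6}  B3 = {3, 4, 6, 9}  B4 = {2, 3, 4, 5}  B5 = {2, 3, 6, 7}  B6 = {2, 3, 7, 8}
Tree: B1–B2, B2–B3, B2–B4, B2–B5, B5–B6

The largest bag has 4 vertices, giving width 3; this decomposition certifies tw(G) ≤ 3. On the other hand G contains the 4-clique {3, 4, 6, 9}. A clique must lie in a single bag of any decomposition, so no decomposition can have width below 3. The upper and lower bounds meet at 3, so that is the treewidth.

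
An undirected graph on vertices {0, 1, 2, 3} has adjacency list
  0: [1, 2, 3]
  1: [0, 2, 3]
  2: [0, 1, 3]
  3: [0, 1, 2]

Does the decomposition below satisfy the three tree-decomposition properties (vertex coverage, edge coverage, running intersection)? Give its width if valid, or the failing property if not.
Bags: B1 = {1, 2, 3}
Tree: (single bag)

No — vertex 0 appears in no bag.

A tree decomposition must satisfy three properties: every vertex lies in some bag; for every edge, both endpoints lie together in some bag; and for every vertex, the bags containing it form a connected subtree. Here vertex 0 appears in no bag, so the decomposition is invalid.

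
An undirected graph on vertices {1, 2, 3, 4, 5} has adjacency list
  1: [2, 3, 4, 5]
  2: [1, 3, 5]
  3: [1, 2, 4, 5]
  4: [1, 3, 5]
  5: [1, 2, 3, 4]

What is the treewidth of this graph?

A width-3 tree decomposition is:
Bags: B1 = {1, 3, 4, 5}  B2 = {1, 2, 3, 5}
Tree: B1–B2
Every bag has size at most 4, so the width is 4 − 1 = 3 and tw(G) ≤ 3. Conversely, {1, 2, 3, 5} is a clique of size 4, and the vertices of any clique must share a bag in every tree decomposition; so some bag has ≥ 4 vertices and tw(G) ≥ 3. Therefore the treewidth is 3.

3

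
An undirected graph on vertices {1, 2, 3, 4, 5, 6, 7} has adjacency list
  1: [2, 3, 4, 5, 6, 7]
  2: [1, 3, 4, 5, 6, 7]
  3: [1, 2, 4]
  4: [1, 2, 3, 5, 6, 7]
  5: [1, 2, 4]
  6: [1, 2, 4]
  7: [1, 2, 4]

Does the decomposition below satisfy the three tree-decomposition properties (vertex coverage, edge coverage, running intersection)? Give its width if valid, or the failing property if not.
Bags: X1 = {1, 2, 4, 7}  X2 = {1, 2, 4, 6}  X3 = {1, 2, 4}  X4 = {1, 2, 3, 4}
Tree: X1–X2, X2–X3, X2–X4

No — vertex 5 appears in no bag.

A tree decomposition must satisfy three properties: every vertex lies in some bag; for every edge, both endpoints lie together in some bag; and for every vertex, the bags containing it form a connected subtree. Here vertex 5 appears in no bag, so the decomposition is invalid.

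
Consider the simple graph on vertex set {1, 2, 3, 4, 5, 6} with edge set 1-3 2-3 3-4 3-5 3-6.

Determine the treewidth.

1

A width-1 tree decomposition is:
Bags: B1 = {2, 3}  B2 = {3, 5}  B3 = {3, 6}  B4 = {1, 3}  B5 = {3, 4}
Tree: B1–B2, B1–B3, B1–B4, B3–B5
Every bag has size at most 2, so the width is 2 − 1 = 1 and tw(G) ≤ 1. Since G has at least one edge (e.g. 2–3), it is not an edgeless graph, so tw(G) ≥ 1. Combining the bounds, tw(G) = 1.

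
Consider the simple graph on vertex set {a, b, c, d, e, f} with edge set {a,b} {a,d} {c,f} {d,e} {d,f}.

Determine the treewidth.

1

A width-1 tree decomposition is:
Bags: B1 = {d, e}  B2 = {a, d}  B3 = {d, f}  B4 = {c, f}  B5 = {a, b}
Tree: B1–B2, B2–B3, B3–B4, B2–B5
The largest bag has 2 vertices, giving width 1; this decomposition certifies tw(G) ≤ 1. G has an edge, so its treewidth is at least 1. Combining the bounds, tw(G) = 1.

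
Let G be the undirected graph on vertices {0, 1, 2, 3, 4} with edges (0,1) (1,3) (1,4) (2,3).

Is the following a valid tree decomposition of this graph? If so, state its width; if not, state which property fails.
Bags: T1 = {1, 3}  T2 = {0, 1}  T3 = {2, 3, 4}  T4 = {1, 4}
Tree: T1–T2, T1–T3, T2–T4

A tree decomposition must satisfy three properties: every vertex lies in some bag; for every edge, both endpoints lie together in some bag; and for every vertex, the bags containing it form a connected subtree. Here bags containing vertex 4 are not connected in the tree, so the decomposition is invalid.

No — bags containing vertex 4 are not connected in the tree.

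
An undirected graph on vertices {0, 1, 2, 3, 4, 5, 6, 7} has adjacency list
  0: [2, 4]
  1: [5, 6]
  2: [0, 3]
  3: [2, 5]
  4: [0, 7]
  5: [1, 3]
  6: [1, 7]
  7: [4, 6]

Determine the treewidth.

A width-2 tree decomposition is:
Bags: B1 = {2, 3, 5}  B2 = {1, 2, 5}  B3 = {1, 2, 6}  B4 = {2, 6, 7}  B5 = {2, 4, 7}  B6 = {0, 2, 4}
Tree: B1–B2, B2–B3, B3–B4, B4–B5, B5–B6
Every bag has size at most 3, so the width is 3 − 1 = 2 and tw(G) ≤ 2. The edges 2–3–5–1–6–7–4–0–2 form a cycle, so G is not a tree and its treewidth is at least 2. Combining the bounds, tw(G) = 2.

2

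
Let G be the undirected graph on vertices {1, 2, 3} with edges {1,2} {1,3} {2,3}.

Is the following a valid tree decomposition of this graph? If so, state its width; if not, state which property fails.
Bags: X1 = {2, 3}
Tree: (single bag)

No — vertex 1 appears in no bag.

A tree decomposition must satisfy three properties: every vertex lies in some bag; for every edge, both endpoints lie together in some bag; and for every vertex, the bags containing it form a connected subtree. Here vertex 1 appears in no bag, so the decomposition is invalid.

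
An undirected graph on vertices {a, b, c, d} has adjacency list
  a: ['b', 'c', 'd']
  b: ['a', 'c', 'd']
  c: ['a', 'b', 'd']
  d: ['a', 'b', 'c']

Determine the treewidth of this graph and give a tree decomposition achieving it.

Treewidth 3.
One such decomposition:
Bags: B1 = {a, b, c, d}
Tree: (single bag)

A single bag containing all 4 vertices is trivially a valid decomposition of width 3. On the other hand G contains the 4-clique {a, b, c, d}. A clique must lie in a single bag of any decomposition, so no decomposition can have width below 3. Therefore the treewidth is 3.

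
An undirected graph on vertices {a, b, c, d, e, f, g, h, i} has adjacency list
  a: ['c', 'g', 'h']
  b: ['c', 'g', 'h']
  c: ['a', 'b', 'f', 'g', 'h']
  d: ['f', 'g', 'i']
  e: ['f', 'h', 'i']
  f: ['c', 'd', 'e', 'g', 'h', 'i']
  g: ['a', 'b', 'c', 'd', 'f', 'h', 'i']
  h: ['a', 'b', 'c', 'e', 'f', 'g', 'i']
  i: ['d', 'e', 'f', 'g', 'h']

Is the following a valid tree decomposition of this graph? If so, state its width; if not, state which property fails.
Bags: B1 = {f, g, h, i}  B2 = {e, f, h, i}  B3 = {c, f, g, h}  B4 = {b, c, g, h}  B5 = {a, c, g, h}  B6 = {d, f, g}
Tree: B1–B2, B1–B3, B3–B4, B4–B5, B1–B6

A tree decomposition must satisfy three properties: every vertex lies in some bag; for every edge, both endpoints lie together in some bag; and for every vertex, the bags containing it form a connected subtree. Here edge (i,d) lies in no bag, so the decomposition is invalid.

No — edge (i,d) lies in no bag.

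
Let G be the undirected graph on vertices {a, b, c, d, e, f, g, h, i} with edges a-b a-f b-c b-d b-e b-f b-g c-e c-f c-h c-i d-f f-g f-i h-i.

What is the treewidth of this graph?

A width-2 tree decomposition is:
Bags: B1 = {c, f, i}  B2 = {b, c, f}  B3 = {c, h, i}  B4 = {b, d, f}  B5 = {b, f, g}  B6 = {b, c, e}  B7 = {a, b, f}
Tree: B1–B2, B1–B3, B2–B4, B4–B5, B2–B6, B5–B7
Each bag holds 3 vertices, so the decomposition has width 2, which upper-bounds the treewidth. Conversely, {b, c, e} is a clique of size 3, and the vertices of any clique must share a bag in every tree decomposition; so some bag has ≥ 3 vertices and tw(G) ≥ 2. The upper and lower bounds meet at 2, so that is the treewidth.

2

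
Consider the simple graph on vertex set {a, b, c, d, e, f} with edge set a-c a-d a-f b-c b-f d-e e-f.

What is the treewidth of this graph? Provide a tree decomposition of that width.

Each bag holds 3 vertices, so the decomposition has width 2, which upper-bounds the treewidth. For the lower bound, G contains the cycle b–c–a–f–b, so G is not a forest; only forests have treewidth ≤ 1, hence tw(G) ≥ 2. Therefore the treewidth is 2.

Treewidth 2.
One optimal decomposition is:
Bags: B1 = {b, c, f}  B2 = {a, c, f}  B3 = {a, e, f}  B4 = {a, d, e}
Tree: B1–B2, B2–B3, B3–B4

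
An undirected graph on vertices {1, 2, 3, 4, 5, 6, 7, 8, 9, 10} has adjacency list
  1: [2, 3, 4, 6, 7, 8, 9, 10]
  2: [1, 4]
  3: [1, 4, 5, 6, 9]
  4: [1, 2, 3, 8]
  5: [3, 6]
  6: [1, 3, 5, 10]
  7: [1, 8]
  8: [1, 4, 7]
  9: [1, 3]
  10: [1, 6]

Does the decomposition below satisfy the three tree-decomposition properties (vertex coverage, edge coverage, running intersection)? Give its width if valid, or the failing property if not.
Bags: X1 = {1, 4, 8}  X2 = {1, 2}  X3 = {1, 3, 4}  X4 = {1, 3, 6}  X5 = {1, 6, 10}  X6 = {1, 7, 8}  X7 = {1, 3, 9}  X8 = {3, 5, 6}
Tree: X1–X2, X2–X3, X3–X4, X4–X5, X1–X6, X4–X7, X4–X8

No — edge (4,2) lies in no bag.

A tree decomposition must satisfy three properties: every vertex lies in some bag; for every edge, both endpoints lie together in some bag; and for every vertex, the bags containing it form a connected subtree. Here edge (4,2) lies in no bag, so the decomposition is invalid.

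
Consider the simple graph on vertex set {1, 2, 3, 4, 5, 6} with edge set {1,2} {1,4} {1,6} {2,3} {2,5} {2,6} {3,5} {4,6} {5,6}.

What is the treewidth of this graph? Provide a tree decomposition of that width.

The largest bag has 3 vertices, giving width 2; this decomposition certifies tw(G) ≤ 2. On the other hand G contains the 3-clique {1, 2, 6}. A clique must lie in a single bag of any decomposition, so no decomposition can have width below 2. Combining the bounds, tw(G) = 2.

Treewidth 2.
One such decomposition:
Bags: B1 = {1, 4, 6}  B2 = {1, 2, 6}  B3 = {2, 5, 6}  B4 = {2, 3, 5}
Tree: B1–B2, B2–B3, B3–B4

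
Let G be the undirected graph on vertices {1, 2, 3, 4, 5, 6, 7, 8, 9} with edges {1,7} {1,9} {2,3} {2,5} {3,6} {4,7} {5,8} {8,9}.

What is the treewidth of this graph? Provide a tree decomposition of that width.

The largest bag has 2 vertices, giving width 1; this decomposition certifies tw(G) ≤ 1. G has an edge, so its treewidth is at least 1. The upper and lower bounds meet at 1, so that is the treewidth.

Treewidth 1.
One such decomposition:
Bags: B1 = {3, 6}  B2 = {2, 3}  B3 = {2, 5}  B4 = {5, 8}  B5 = {8, 9}  B6 = {1, 9}  B7 = {1, 7}  B8 = {4, 7}
Tree: B1–B2, B2–B3, B3–B4, B4–B5, B5–B6, B6–B7, B7–B8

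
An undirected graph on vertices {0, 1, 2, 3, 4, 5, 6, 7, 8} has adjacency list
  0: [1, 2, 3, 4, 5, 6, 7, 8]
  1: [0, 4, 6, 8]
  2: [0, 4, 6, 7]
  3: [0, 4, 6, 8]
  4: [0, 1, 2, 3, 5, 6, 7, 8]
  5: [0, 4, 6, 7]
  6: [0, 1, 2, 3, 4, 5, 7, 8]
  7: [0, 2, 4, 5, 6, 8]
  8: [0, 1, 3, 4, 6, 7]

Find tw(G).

4

A width-4 tree decomposition is:
Bags: B1 = {0, 4, 6, 7, 8}  B2 = {0, 4, 5, 6, 7}  B3 = {0, 3, 4, 6, 8}  B4 = {0, 1, 4, 6, 8}  B5 = {0, 2, 4, 6, 7}
Tree: B1–B2, B1–B3, B3–B4, B2–B5
Each bag holds 5 vertices, so the decomposition has width 4, which upper-bounds the treewidth. On the other hand G contains the 5-clique {0, 1, 4, 6, 8}. A clique must lie in a single bag of any decomposition, so no decomposition can have width below 4. Combining the bounds, tw(G) = 4.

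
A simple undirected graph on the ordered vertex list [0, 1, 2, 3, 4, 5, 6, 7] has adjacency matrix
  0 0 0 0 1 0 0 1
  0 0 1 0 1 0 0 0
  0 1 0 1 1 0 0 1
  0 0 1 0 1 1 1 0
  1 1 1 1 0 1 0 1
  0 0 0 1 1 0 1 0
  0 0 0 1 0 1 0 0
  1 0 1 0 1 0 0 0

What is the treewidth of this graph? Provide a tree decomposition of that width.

Each bag holds 3 vertices, so the decomposition has width 2, which upper-bounds the treewidth. For the lower bound, the 3 vertices {0, 4, 7} are pairwise adjacent, and any tree decomposition puts a clique entirely inside one bag — forcing width ≥ 2. Combining the bounds, tw(G) = 2.

Treewidth 2.
One optimal decomposition is:
Bags: B1 = {3, 4, 5}  B2 = {3, 5, 6}  B3 = {2, 3, 4}  B4 = {1, 2, 4}  B5 = {2, 4, 7}  B6 = {0, 4, 7}
Tree: B1–B2, B1–B3, B3–B4, B3–B5, B5–B6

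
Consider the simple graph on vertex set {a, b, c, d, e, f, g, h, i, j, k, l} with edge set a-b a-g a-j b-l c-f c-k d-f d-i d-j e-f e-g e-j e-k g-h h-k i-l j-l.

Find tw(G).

3

A width-3 tree decomposition is:
Bags: B1 = {c, g, h, k}  B2 = {c, e, g, k}  B3 = {c, e, f, g}  B4 = {a, e, f, g}  B5 = {a, e, f, j}  B6 = {a, d, f, j}  B7 = {a, b, d, j}  B8 = {b, d, j, l}  B9 = {b, d, i, l}
Tree: B1–B2, B2–B3, B3–B4, B4–B5, B5–B6, B6–B7, B7–B8, B8–B9
Every bag has size at most 4, so the width is 4 − 1 = 3 and tw(G) ≤ 3. For the lower bound: the 4 vertex sets {c,h,k}, {g}, {e}, {a,d,f,j} are disjoint, each induces a connected subgraph, and every pair is joined by at least one edge of G. Contracting each set to a single vertex therefore yields K_{4} as a minor, and since treewidth is minor-monotone, tw(G) ≥ tw(K_{4}) = 3. Combining the bounds, tw(G) = 3.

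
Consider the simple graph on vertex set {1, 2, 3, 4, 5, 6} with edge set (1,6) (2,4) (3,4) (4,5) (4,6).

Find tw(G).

1

A width-1 tree decomposition is:
Bags: B1 = {2, 4}  B2 = {3, 4}  B3 = {4, 5}  B4 = {4, 6}  B5 = {1, 6}
Tree: B1–B2, B2–B3, B2–B4, B4–B5
The largest bag has 2 vertices, giving width 1; this decomposition certifies tw(G) ≤ 1. G has an edge, so its treewidth is at least 1. Therefore the treewidth is 1.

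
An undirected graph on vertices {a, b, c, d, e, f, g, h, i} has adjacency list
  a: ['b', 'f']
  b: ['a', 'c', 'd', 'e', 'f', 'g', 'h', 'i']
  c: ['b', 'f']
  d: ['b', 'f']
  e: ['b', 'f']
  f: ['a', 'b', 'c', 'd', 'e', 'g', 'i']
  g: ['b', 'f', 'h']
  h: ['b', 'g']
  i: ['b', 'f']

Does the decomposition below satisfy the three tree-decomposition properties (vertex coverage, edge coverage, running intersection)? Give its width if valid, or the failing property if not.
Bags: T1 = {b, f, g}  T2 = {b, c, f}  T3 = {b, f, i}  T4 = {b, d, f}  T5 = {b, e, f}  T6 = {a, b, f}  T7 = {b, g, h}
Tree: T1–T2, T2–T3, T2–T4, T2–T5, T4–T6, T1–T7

Checking the three conditions: (i) the bags cover all of {a, b, c, d, e, f, g, h, i}; (ii) for each edge, some bag contains both endpoints; (iii) the bags containing any fixed vertex form a subtree. All hold, so the decomposition is valid with width 3 − 1 = 2.

Yes; width 2.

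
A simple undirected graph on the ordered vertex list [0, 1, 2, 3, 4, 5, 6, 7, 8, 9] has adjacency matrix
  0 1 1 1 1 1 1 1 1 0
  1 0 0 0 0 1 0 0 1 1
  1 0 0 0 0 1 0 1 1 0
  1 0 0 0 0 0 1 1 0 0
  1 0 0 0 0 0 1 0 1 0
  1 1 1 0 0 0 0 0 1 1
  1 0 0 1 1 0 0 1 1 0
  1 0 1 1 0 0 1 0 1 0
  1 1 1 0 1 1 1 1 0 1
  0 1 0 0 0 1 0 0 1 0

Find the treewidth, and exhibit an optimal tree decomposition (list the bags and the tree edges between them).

Treewidth 3.
One optimal decomposition is:
Bags: B1 = {0, 2, 7, 8}  B2 = {0, 6, 7, 8}  B3 = {0, 3, 6, 7}  B4 = {0, 2, 5, 8}  B5 = {0, 1, 5, 8}  B6 = {0, 4, 6, 8}  B7 = {1, 5, 8, 9}
Tree: B1–B2, B2–B3, B1–B4, B4–B5, B2–B6, B5–B7

Every bag has size at most 4, so the width is 4 − 1 = 3 and tw(G) ≤ 3. Conversely, {0, 1, 5, 8} is a clique of size 4, and the vertices of any clique must share a bag in every tree decomposition; so some bag has ≥ 4 vertices and tw(G) ≥ 3. Hence tw(G) = 3 exactly.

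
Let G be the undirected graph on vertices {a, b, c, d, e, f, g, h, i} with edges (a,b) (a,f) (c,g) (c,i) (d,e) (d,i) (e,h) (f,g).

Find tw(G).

1

A width-1 tree decomposition is:
Bags: B1 = {a, b}  B2 = {a, f}  B3 = {f, g}  B4 = {c, g}  B5 = {c, i}  B6 = {d, i}  B7 = {d, e}  B8 = {e, h}
Tree: B1–B2, B2–B3, B3–B4, B4–B5, B5–B6, B6–B7, B7–B8
Each bag holds 2 vertices, so the decomposition has width 1, which upper-bounds the treewidth. Since G has at least one edge (e.g. b–a), it is not an edgeless graph, so tw(G) ≥ 1. The upper and lower bounds meet at 1, so that is the treewidth.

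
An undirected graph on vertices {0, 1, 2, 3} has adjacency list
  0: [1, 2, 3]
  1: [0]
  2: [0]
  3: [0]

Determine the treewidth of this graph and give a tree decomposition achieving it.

The largest bag has 2 vertices, giving width 1; this decomposition certifies tw(G) ≤ 1. Any graph with an edge has treewidth ≥ 1, and G has the edge 2–0. Therefore the treewidth is 1.

Treewidth 1.
Bags: B1 = {0, 2}  B2 = {0, 1}  B3 = {0, 3}
Tree: B1–B2, B2–B3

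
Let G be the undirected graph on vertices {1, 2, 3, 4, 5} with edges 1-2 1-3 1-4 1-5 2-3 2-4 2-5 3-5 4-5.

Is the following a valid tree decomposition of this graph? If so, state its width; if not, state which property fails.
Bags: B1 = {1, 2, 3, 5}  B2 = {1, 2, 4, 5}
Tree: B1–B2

Vertex coverage: the bags together contain {1, 2, 3, 4, 5}, the full vertex set. Edge coverage: each edge of G has both endpoints in at least one bag. Running intersection: for every vertex, the bags containing it form a connected subtree. All three properties hold, so this is a valid tree decomposition of width max|bag| − 1 = 3, and hence tw(G) ≤ 3.

Yes; width 3.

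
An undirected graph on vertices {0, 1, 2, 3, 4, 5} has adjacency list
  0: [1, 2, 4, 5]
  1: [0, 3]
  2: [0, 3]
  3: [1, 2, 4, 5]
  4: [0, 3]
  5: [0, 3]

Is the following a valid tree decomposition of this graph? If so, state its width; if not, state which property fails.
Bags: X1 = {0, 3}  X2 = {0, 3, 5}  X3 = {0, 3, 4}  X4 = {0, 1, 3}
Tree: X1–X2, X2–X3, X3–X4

A tree decomposition must satisfy three properties: every vertex lies in some bag; for every edge, both endpoints lie together in some bag; and for every vertex, the bags containing it form a connected subtree. Here vertex 2 appears in no bag, so the decomposition is invalid.

No — vertex 2 appears in no bag.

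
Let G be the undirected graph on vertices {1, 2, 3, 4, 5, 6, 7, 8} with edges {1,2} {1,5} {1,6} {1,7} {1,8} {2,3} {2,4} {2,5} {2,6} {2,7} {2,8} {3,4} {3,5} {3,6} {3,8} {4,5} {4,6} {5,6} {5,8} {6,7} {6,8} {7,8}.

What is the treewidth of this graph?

A width-4 tree decomposition is:
Bags: B1 = {2, 3, 5, 6, 8}  B2 = {1, 2, 5, 6, 8}  B3 = {2, 3, 4, 5, 6}  B4 = {1, 2, 6, 7, 8}
Tree: B1–B2, B1–B3, B2–B4
Every bag has size at most 5, so the width is 5 − 1 = 4 and tw(G) ≤ 4. On the other hand G contains the 5-clique {1, 2, 5, 6, 8}. A clique must lie in a single bag of any decomposition, so no decomposition can have width below 4. The upper and lower bounds meet at 4, so that is the treewidth.

4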